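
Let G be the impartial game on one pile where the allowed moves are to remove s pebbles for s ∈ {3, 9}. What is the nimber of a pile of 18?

Grundy values for subtraction set {3, 9}:
k:     0  1  2  3  4  5  6  7  8  9 10 11 12 13 14 15 16 17 18
g(k):  0  0  0  1  1  1  0  0  0  1  1  1  0  0  0  1  1  1  0
So g(18) = 0.

0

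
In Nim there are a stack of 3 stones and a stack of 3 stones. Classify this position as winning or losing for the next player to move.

Losing position

In binary:
  11  (3)
  11  (3)
  --
  00  (0)
The nim-sum is 0, so this is a P-position: the player to move is in a losing position under optimal play.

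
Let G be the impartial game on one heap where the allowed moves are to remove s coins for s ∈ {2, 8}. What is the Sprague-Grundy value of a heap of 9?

2

Grundy values for subtraction set {2, 8}:
k:     0  1  2  3  4  5  6  7  8  9
g(k):  0  0  1  1  0  0  1  1  2  2
So g(9) = 2.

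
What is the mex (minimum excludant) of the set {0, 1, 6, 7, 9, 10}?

The values 0, 1 are all present; 2 is the first non-negative integer missing from the set.

2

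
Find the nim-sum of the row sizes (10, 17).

27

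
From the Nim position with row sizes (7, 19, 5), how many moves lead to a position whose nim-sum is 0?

1

Compute the nim-sum pairwise:
7 XOR 19 = 20
20 XOR 5 = 17
The overall nim-sum is X = 17. A row of size p has a winning move iff p XOR X < p (reduce it to p XOR X).
  7: 7 XOR 17 = 22 ≥ 7 — no move.
  19: 19 XOR 17 = 2 < 19 — winning move (to 2).
  5: 5 XOR 17 = 20 ≥ 5 — no move.
That gives 1 winning move.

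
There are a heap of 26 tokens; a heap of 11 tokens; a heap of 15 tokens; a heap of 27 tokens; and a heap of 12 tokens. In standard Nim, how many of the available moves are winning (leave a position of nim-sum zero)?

Nim-sum: 26 ^ 11 ^ 15 ^ 27 ^ 12 = 9.
The overall nim-sum is X = 9. A heap of size p has a winning move iff p XOR X < p (reduce it to p XOR X).
  26: 26 XOR 9 = 19 < 26 — winning move (to 19).
  11: 11 XOR 9 = 2 < 11 — winning move (to 2).
  15: 15 XOR 9 = 6 < 15 — winning move (to 6).
  27: 27 XOR 9 = 18 < 27 — winning move (to 18).
  12: 12 XOR 9 = 5 < 12 — winning move (to 5).
That gives 5 winning moves.

5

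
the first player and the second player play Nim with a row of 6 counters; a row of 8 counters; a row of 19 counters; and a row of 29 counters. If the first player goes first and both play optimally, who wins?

the second player wins

Nim-sum: 6 ^ 8 ^ 19 ^ 29 = 0.
The nim-sum is 0, so this is a P-position: the player to move is in a losing position under optimal play; the first player is about to move from it and so loses — the second player wins.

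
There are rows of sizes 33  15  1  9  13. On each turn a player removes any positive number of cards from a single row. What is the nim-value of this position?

Nim-sum: 33 ⊕ 15 ⊕ 1 ⊕ 9 ⊕ 13 = 43.

43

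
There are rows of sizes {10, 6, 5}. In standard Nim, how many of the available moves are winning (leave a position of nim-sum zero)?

Nim-sum: 10 XOR 6 XOR 5 = 9.
The overall nim-sum is X = 9. A row of size p has a winning move iff p XOR X < p (reduce it to p XOR X).
  10: 10 XOR 9 = 3 < 10 — winning move (to 3).
  6: 6 XOR 9 = 15 ≥ 6 — no move.
  5: 5 XOR 9 = 12 ≥ 5 — no move.
That gives 1 winning move.

1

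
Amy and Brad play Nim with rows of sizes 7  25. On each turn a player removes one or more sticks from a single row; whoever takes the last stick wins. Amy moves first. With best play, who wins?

Amy wins

Compute the nim-sum pairwise:
7 ⊕ 25 = 30
The nim-sum is 30 ≠ 0, so this is an N-position: the player to move can win; Amy has a winning move.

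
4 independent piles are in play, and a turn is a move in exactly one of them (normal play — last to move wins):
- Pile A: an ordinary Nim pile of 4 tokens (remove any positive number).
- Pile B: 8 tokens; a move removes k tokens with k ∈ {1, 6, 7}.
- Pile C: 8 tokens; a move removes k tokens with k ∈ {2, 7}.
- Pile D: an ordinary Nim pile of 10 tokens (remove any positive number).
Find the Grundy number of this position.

14

Pile A is a plain Nim pile of size 4, so its Grundy value is 4.
For pile B, compute g(0), g(1), … with moves {1, 6, 7}:
k:     0  1  2  3  4  5  6  7  8
g(k):  0  1  0  1  0  1  2  3  2
So g(8) = 2.
Grundy values for pile C (subtraction set {2, 7}):
k:     0  1  2  3  4  5  6  7  8
g(k):  0  0  1  1  0  0  1  1  2
So g(8) = 2.
Pile D is a plain Nim pile of size 10, so its Grundy value is 10.
The value of a disjunctive sum is the nim-sum of the parts.
Combined value = 4 ⊕ 2 ⊕ 2 ⊕ 10 = 14.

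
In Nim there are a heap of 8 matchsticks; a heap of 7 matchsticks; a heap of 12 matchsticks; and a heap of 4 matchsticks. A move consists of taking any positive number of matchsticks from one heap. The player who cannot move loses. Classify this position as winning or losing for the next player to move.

Compute the nim-sum pairwise:
8 ⊕ 7 = 15
15 ⊕ 12 = 3
3 ⊕ 4 = 7
The nim-sum is 7 ≠ 0, so this is an N-position: the player to move can win.

Winning position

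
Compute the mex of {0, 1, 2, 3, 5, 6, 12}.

The values 0, 1, 2, 3 are all present; 4 is the first non-negative integer missing from the set.

4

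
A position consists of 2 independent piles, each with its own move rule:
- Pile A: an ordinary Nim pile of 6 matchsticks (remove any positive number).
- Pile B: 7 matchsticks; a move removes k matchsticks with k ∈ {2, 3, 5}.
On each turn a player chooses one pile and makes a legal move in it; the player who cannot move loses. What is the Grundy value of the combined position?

6

Pile A is a plain Nim pile of size 6, so its Grundy value is 6.
For pile B, compute g(0), g(1), … with moves {2, 3, 5}:
g(0) = mex{} = 0
g(1) = mex{} = 0
g(2) = mex{0} = 1
g(3) = mex{0} = 1
g(4) = mex{0,1} = 2
g(5) = mex{0,1} = 2
g(6) = mex{0,1,2} = 3
g(7) = mex{1,2} = 0
So g(7) = 0.
The value of a disjunctive sum is the nim-sum of the parts.
Combined value = 6 XOR 0 = 6.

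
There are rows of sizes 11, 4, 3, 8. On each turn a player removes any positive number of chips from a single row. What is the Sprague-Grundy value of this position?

Compute the nim-sum pairwise:
11 ⊕ 4 = 15
15 ⊕ 3 = 12
12 ⊕ 8 = 4

4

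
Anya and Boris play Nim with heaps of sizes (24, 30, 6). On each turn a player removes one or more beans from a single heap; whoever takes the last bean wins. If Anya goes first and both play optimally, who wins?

Boris wins

In binary:
  11000  (24)
  11110  (30)
  00110  (6)
  -----
  00000  (0)
The nim-sum is 0, so this is a P-position: the player to move is in a losing position under optimal play; Anya is about to move from it and so loses — Boris wins.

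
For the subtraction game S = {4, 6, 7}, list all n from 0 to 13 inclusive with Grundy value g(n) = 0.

0, 1, 2, 3, 11, 12, 13

Build the Grundy sequence with g(k) = mex{g(k−s) : s ∈ {4, 6, 7}, s ≤ k}:
g(0) = mex{} = 0
g(1) = mex{} = 0
g(2) = mex{} = 0
g(3) = mex{} = 0
g(4) = mex{0} = 1
g(5) = mex{0} = 1
g(6) = mex{0} = 1
g(7) = mex{0} = 1
g(8) = mex{0,1} = 2
g(9) = mex{0,1} = 2
g(10) = mex{0,1} = 2
g(11) = mex{1} = 0
g(12) = mex{1,2} = 0
g(13) = mex{1,2} = 0
The P-positions (g = 0) in 0..13 are 0, 1, 2, 3, 11, 12, 13.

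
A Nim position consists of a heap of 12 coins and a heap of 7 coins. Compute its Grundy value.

11

Compute the nim-sum pairwise:
12 ⊕ 7 = 11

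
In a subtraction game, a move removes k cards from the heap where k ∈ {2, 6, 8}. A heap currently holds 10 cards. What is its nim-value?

3

Compute g(0), g(1), … for moves {2, 6, 8}:
k:     0  1  2  3  4  5  6  7  8  9 10
g(k):  0  0  1  1  0  0  1  1  2  2  3
So g(10) = 3.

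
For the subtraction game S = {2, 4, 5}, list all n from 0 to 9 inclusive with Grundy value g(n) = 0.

0, 1, 7, 8

Build the Grundy sequence with g(k) = mex{g(k−s) : s ∈ {2, 4, 5}, s ≤ k}:
g(0) = mex{} = 0
g(1) = mex{} = 0
g(2) = mex{0} = 1
g(3) = mex{0} = 1
g(4) = mex{0,1} = 2
g(5) = mex{0,1} = 2
g(6) = mex{0,1,2} = 3
g(7) = mex{1,2} = 0
g(8) = mex{1,2,3} = 0
g(9) = mex{0,2} = 1
The P-positions (g = 0) in 0..9 are 0, 1, 7, 8.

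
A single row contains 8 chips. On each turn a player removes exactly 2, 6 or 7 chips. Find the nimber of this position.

Compute g(0), g(1), … for moves {2, 6, 7}:
g(0) = mex{} = 0
g(1) = mex{} = 0
g(2) = mex{0} = 1
g(3) = mex{0} = 1
g(4) = mex{1} = 0
g(5) = mex{1} = 0
g(6) = mex{0} = 1
g(7) = mex{0} = 1
g(8) = mex{0,1} = 2
So g(8) = 2.

2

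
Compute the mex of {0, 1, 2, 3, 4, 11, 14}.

The values 0, 1, 2, 3, 4 are all present; 5 is the first non-negative integer missing from the set.

5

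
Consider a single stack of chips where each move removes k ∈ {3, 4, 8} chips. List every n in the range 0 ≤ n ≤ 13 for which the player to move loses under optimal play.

0, 1, 2, 7, 12, 13

Build the Grundy sequence with g(k) = mex{g(k−s) : s ∈ {3, 4, 8}, s ≤ k}:
k:     0  1  2  3  4  5  6  7  8  9 10 11 12 13
g(k):  0  0  0  1  1  1  2  0  2  3  1  3  0  0
The P-positions (g = 0) in 0..13 are 0, 1, 2, 7, 12, 13.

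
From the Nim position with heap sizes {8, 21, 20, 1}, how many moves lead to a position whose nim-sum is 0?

Compute the nim-sum pairwise:
8 XOR 21 = 29
29 XOR 20 = 9
9 XOR 1 = 8
The overall nim-sum is X = 8. A heap of size p has a winning move iff p XOR X < p (reduce it to p XOR X).
  8: 8 XOR 8 = 0 < 8 — winning move (to 0).
  21: 21 XOR 8 = 29 ≥ 21 — no move.
  20: 20 XOR 8 = 28 ≥ 20 — no move.
  1: 1 XOR 8 = 9 ≥ 1 — no move.
That gives 1 winning move.

1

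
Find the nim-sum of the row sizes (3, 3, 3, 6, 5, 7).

7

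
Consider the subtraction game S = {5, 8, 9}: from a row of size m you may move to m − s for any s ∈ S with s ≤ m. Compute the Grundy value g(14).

0

Build the Grundy sequence with g(k) = mex{g(k−s) : s ∈ {5, 8, 9}, s ≤ k}:
k:     0  1  2  3  4  5  6  7  8  9 10 11 12 13 14
g(k):  0  0  0  0  0  1  1  1  1  1  2  2  2  2  0
So g(14) = 0.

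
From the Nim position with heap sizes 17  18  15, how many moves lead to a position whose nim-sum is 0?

1

Write each in binary and XOR column by column:
  10001  (17)
  10010  (18)
  01111  (15)
  -----
  01100  (12)
The overall nim-sum is X = 12. A heap of size p has a winning move iff p XOR X < p (reduce it to p XOR X).
  17: 17 XOR 12 = 29 ≥ 17 — no move.
  18: 18 XOR 12 = 30 ≥ 18 — no move.
  15: 15 XOR 12 = 3 < 15 — winning move (to 3).
That gives 1 winning move.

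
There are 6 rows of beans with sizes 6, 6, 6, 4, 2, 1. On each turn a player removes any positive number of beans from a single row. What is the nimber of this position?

In binary:
  110  (6)
  110  (6)
  110  (6)
  100  (4)
  010  (2)
  001  (1)
  ---
  001  (1)

1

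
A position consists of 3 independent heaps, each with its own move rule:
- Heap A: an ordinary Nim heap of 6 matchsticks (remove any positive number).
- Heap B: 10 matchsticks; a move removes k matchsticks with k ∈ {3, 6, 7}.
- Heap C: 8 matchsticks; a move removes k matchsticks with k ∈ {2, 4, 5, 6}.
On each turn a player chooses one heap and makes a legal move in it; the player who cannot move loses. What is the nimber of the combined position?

Heap A is a plain Nim heap of size 6, so its Grundy value is 6.
For heap B, compute g(0), g(1), … with moves {3, 6, 7}:
k:     0  1  2  3  4  5  6  7  8  9 10
g(k):  0  0  0  1  1  1  2  2  2  3  0
So g(10) = 0.
Build the Grundy sequence for heap C with g(k) = mex{g(k−s) : s ∈ {2, 4, 5, 6}, s ≤ k}:
g(0) = mex{} = 0
g(1) = mex{} = 0
g(2) = mex{0} = 1
g(3) = mex{0} = 1
g(4) = mex{0,1} = 2
g(5) = mex{0,1} = 2
g(6) = mex{0,1,2} = 3
g(7) = mex{0,1,2} = 3
g(8) = mex{1,2,3} = 0
So g(8) = 0.
By the Sprague-Grundy theorem, the Grundy value of a sum of independent games is the XOR of the component values.
Combined value = 6 XOR 0 XOR 0 = 6.

6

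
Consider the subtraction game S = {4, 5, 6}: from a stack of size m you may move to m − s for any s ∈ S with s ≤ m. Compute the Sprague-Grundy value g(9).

Grundy values for subtraction set {4, 5, 6}:
k:     0  1  2  3  4  5  6  7  8  9
g(k):  0  0  0  0  1  1  1  1  2  2
So g(9) = 2.

2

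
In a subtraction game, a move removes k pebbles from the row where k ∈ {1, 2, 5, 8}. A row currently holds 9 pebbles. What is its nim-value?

0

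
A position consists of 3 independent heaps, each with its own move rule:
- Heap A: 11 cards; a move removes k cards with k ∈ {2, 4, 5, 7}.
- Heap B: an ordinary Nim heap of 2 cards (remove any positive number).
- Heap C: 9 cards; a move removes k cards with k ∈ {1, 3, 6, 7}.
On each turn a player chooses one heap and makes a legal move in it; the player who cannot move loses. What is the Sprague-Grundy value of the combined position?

Grundy values for heap A (subtraction set {2, 4, 5, 7}):
g(0) = mex{} = 0
g(1) = mex{} = 0
g(2) = mex{0} = 1
g(3) = mex{0} = 1
g(4) = mex{0,1} = 2
g(5) = mex{0,1} = 2
g(6) = mex{0,1,2} = 3
g(7) = mex{0,1,2} = 3
g(8) = mex{0,1,2,3} = 4
g(9) = mex{1,2,3} = 0
g(10) = mex{1,2,3,4} = 0
g(11) = mex{0,2,3} = 1
So g(11) = 1.
Heap B is a plain Nim heap of size 2, so its Grundy value is 2.
Build the Grundy sequence for heap C with g(k) = mex{g(k−s) : s ∈ {1, 3, 6, 7}, s ≤ k}:
g(0) = mex{} = 0
g(1) = mex{0} = 1
g(2) = mex{1} = 0
g(3) = mex{0} = 1
g(4) = mex{1} = 0
g(5) = mex{0} = 1
g(6) = mex{0,1} = 2
g(7) = mex{0,1,2} = 3
g(8) = mex{0,1,3} = 2
g(9) = mex{0,1,2} = 3
So g(9) = 3.
The value of a disjunctive sum is the nim-sum of the parts.
Combined value = 1 XOR 2 XOR 3 = 0.

0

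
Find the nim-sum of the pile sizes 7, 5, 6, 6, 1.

3

Nim-sum: 7 XOR 5 XOR 6 XOR 6 XOR 1 = 3.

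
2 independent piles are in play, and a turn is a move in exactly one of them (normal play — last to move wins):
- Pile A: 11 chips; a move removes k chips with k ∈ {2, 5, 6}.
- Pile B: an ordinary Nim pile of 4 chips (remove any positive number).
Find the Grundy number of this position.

4

Grundy values for pile A (subtraction set {2, 5, 6}):
g(0) = mex{} = 0
g(1) = mex{} = 0
g(2) = mex{0} = 1
g(3) = mex{0} = 1
g(4) = mex{1} = 0
g(5) = mex{0,1} = 2
g(6) = mex{0} = 1
g(7) = mex{0,1,2} = 3
g(8) = mex{1} = 0
g(9) = mex{0,1,3} = 2
g(10) = mex{0,2} = 1
g(11) = mex{1,2} = 0
So g(11) = 0.
Pile B is a plain Nim pile of size 4, so its Grundy value is 4.
The value of a disjunctive sum is the nim-sum of the parts.
Combined value = 0 ⊕ 4 = 4.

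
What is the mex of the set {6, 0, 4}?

1

0 is in the set but 1 is not, so the mex is 1.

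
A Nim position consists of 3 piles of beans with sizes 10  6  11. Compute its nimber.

7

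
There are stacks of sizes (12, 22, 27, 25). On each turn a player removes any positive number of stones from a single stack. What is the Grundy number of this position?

Nim-sum: 12 ⊕ 22 ⊕ 27 ⊕ 25 = 24.

24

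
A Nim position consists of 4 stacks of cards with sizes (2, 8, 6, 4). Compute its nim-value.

8

Nim-sum: 2 ⊕ 8 ⊕ 6 ⊕ 4 = 8.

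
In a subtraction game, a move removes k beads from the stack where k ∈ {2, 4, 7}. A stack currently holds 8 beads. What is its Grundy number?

1

Grundy values for subtraction set {2, 4, 7}:
g(0) = mex{} = 0
g(1) = mex{} = 0
g(2) = mex{0} = 1
g(3) = mex{0} = 1
g(4) = mex{0,1} = 2
g(5) = mex{0,1} = 2
g(6) = mex{1,2} = 0
g(7) = mex{0,1,2} = 3
g(8) = mex{0,2} = 1
So g(8) = 1.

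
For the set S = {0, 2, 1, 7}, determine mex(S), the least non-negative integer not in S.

3

The values 0, 1, 2 are all present; 3 is the first non-negative integer missing from the set.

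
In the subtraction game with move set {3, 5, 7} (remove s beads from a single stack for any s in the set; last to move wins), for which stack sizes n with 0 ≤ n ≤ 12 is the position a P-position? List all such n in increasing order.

0, 1, 2, 10, 11, 12

Build the Grundy sequence with g(k) = mex{g(k−s) : s ∈ {3, 5, 7}, s ≤ k}:
g(0) = mex{} = 0
g(1) = mex{} = 0
g(2) = mex{} = 0
g(3) = mex{0} = 1
g(4) = mex{0} = 1
g(5) = mex{0} = 1
g(6) = mex{0,1} = 2
g(7) = mex{0,1} = 2
g(8) = mex{0,1} = 2
g(9) = mex{0,1,2} = 3
g(10) = mex{1,2} = 0
g(11) = mex{1,2} = 0
g(12) = mex{1,2,3} = 0
The P-positions (g = 0) in 0..12 are 0, 1, 2, 10, 11, 12.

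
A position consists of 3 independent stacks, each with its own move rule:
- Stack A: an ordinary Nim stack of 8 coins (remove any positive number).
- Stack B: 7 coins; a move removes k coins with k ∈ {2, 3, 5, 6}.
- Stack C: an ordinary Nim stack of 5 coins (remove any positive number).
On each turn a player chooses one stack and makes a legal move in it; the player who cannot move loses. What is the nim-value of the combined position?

Stack A is a plain Nim stack of size 8, so its Grundy value is 8.
Grundy values for stack B (subtraction set {2, 3, 5, 6}):
g(0) = mex{} = 0
g(1) = mex{} = 0
g(2) = mex{0} = 1
g(3) = mex{0} = 1
g(4) = mex{0,1} = 2
g(5) = mex{0,1} = 2
g(6) = mex{0,1,2} = 3
g(7) = mex{0,1,2} = 3
So g(7) = 3.
Stack C is a plain Nim stack of size 5, so its Grundy value is 5.
By the Sprague-Grundy theorem, the Grundy value of a sum of independent games is the XOR of the component values.
Combined value = 8 XOR 3 XOR 5 = 14.

14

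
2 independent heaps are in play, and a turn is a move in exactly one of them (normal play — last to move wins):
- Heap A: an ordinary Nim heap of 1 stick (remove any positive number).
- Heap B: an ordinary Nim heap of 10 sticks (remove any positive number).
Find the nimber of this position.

11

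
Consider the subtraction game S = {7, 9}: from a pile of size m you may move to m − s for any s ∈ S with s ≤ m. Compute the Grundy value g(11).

1

Compute g(0), g(1), … for moves {7, 9}:
k:     0  1  2  3  4  5  6  7  8  9 10 11
g(k):  0  0  0  0  0  0  0  1  1  1  1  1
So g(11) = 1.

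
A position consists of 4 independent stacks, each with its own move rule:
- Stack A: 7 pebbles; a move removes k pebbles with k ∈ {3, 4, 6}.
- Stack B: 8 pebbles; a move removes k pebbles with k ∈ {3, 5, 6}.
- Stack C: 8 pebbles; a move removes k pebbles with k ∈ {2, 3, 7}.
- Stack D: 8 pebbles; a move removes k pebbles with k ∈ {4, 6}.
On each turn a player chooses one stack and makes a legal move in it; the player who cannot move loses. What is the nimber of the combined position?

For stack A, compute g(0), g(1), … with moves {3, 4, 6}:
k:     0  1  2  3  4  5  6  7
g(k):  0  0  0  1  1  1  2  2
So g(7) = 2.
For stack B, compute g(0), g(1), … with moves {3, 5, 6}:
g(0) = mex{} = 0
g(1) = mex{} = 0
g(2) = mex{} = 0
g(3) = mex{0} = 1
g(4) = mex{0} = 1
g(5) = mex{0} = 1
g(6) = mex{0,1} = 2
g(7) = mex{0,1} = 2
g(8) = mex{0,1} = 2
So g(8) = 2.
Build the Grundy sequence for stack C with g(k) = mex{g(k−s) : s ∈ {2, 3, 7}, s ≤ k}:
g(0) = mex{} = 0
g(1) = mex{} = 0
g(2) = mex{0} = 1
g(3) = mex{0} = 1
g(4) = mex{0,1} = 2
g(5) = mex{1} = 0
g(6) = mex{1,2} = 0
g(7) = mex{0,2} = 1
g(8) = mex{0} = 1
So g(8) = 1.
Grundy values for stack D (subtraction set {4, 6}):
g(0) = mex{} = 0
g(1) = mex{} = 0
g(2) = mex{} = 0
g(3) = mex{} = 0
g(4) = mex{0} = 1
g(5) = mex{0} = 1
g(6) = mex{0} = 1
g(7) = mex{0} = 1
g(8) = mex{0,1} = 2
So g(8) = 2.
The value of a disjunctive sum is the nim-sum of the parts.
Combined value = 2 ⊕ 2 ⊕ 1 ⊕ 2 = 3.

3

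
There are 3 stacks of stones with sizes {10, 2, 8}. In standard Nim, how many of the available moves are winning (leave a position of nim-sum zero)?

0

Compute the nim-sum pairwise:
10 XOR 2 = 8
8 XOR 8 = 0
The nim-sum is already 0, so every move leaves a nonzero nim-sum — there are no winning moves.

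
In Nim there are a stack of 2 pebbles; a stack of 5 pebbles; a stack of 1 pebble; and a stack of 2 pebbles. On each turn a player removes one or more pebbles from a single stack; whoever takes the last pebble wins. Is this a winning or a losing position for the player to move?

Nim-sum: 2 ⊕ 5 ⊕ 1 ⊕ 2 = 4.
The nim-sum is 4 ≠ 0, so this is an N-position: the player to move can win.

Winning position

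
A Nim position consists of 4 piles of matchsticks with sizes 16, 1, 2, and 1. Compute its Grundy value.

18

In binary:
  10000  (16)
  00001  (1)
  00010  (2)
  00001  (1)
  -----
  10010  (18)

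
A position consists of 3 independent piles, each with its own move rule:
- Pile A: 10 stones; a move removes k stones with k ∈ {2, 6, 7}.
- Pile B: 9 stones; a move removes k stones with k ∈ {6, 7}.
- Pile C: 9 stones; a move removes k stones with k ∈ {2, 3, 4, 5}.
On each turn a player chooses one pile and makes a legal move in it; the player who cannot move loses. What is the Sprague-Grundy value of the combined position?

3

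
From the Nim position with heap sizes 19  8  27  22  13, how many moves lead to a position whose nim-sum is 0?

3

Bitwise XOR of the heap sizes:
  10011  (19)
  01000  (8)
  11011  (27)
  10110  (22)
  01101  (13)
  -----
  11011  (27)
The overall nim-sum is X = 27. A heap of size p has a winning move iff p XOR X < p (reduce it to p XOR X).
  19: 19 XOR 27 = 8 < 19 — winning move (to 8).
  8: 8 XOR 27 = 19 ≥ 8 — no move.
  27: 27 XOR 27 = 0 < 27 — winning move (to 0).
  22: 22 XOR 27 = 13 < 22 — winning move (to 13).
  13: 13 XOR 27 = 22 ≥ 13 — no move.
That gives 3 winning moves.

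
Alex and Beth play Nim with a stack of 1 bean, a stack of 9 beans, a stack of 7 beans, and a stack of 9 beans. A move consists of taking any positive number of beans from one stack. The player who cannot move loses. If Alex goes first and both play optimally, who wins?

Alex wins

Compute the nim-sum pairwise:
1 ^ 9 = 8
8 ^ 7 = 15
15 ^ 9 = 6
The nim-sum is 6 ≠ 0, so this is an N-position: the player to move can win; Alex has a winning move.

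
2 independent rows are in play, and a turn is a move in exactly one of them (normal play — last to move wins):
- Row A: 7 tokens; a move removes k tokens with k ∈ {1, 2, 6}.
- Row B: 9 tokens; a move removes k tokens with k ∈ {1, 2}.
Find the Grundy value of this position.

0

Build the Grundy sequence for row A with g(k) = mex{g(k−s) : s ∈ {1, 2, 6}, s ≤ k}:
g(0) = mex{} = 0
g(1) = mex{0} = 1
g(2) = mex{0,1} = 2
g(3) = mex{1,2} = 0
g(4) = mex{0,2} = 1
g(5) = mex{0,1} = 2
g(6) = mex{0,1,2} = 3
g(7) = mex{1,2,3} = 0
So g(7) = 0.
Grundy values for row B (subtraction set {1, 2}):
k:     0  1  2  3  4  5  6  7  8  9
g(k):  0  1  2  0  1  2  0  1  2  0
So g(9) = 0.
By the Sprague-Grundy theorem, the Grundy value of a sum of independent games is the XOR of the component values.
Combined value = 0 XOR 0 = 0.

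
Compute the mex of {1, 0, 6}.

2

The values 0, 1 are all present; 2 is the first non-negative integer missing from the set.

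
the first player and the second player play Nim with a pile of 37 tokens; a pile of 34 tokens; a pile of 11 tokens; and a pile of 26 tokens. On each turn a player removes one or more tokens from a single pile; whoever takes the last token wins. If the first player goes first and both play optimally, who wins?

the first player wins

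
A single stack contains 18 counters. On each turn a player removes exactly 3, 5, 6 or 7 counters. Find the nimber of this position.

Build the Grundy sequence with g(k) = mex{g(k−s) : s ∈ {3, 5, 6, 7}, s ≤ k}:
k:     0  1  2  3  4  5  6  7  8  9 10 11 12 13 14 15 16 17 18
g(k):  0  0  0  1  1  1  2  2  2  3  0  0  0  1  1  1  2  2  2
So g(18) = 2.

2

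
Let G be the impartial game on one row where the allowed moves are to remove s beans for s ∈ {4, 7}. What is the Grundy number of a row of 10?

2

Compute g(0), g(1), … for moves {4, 7}:
k:     0  1  2  3  4  5  6  7  8  9 10
g(k):  0  0  0  0  1  1  1  1  2  2  2
So g(10) = 2.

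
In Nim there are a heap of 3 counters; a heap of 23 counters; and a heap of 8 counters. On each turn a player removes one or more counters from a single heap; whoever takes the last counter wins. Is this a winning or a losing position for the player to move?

Winning position

In binary:
  00011  (3)
  10111  (23)
  01000  (8)
  -----
  11100  (28)
The nim-sum is 28 ≠ 0, so this is an N-position: the player to move can win.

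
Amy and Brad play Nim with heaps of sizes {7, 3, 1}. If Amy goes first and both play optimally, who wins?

Amy wins

Nim-sum: 7 XOR 3 XOR 1 = 5.
The nim-sum is 5 ≠ 0, so this is an N-position: the player to move can win; Amy has a winning move.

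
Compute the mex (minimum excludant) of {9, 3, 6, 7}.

0 is not in the set, so the mex is 0.

0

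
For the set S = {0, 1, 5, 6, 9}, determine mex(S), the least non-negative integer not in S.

2

The values 0, 1 are all present; 2 is the first non-negative integer missing from the set.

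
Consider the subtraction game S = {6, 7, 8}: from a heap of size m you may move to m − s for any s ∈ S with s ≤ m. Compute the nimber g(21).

Build the Grundy sequence with g(k) = mex{g(k−s) : s ∈ {6, 7, 8}, s ≤ k}:
k:     0  1  2  3  4  5  6  7  8  9 10 11 12 13 14 15 16 17 18 19 20 21
g(k):  0  0  0  0  0  0  1  1  1  1  1  1  2  2  0  0  0  0  0  0  1  1
So g(21) = 1.

1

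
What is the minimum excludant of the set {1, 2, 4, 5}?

0 is not in the set, so the mex is 0.

0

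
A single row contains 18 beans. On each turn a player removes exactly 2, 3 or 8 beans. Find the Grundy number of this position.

1

Compute g(0), g(1), … for moves {2, 3, 8}:
k:     0  1  2  3  4  5  6  7  8  9 10 11 12 13 14 15 16 17 18
g(k):  0  0  1  1  2  0  0  1  1  2  0  0  1  1  2  0  0  1  1
So g(18) = 1.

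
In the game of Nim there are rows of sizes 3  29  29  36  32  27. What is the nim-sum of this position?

Compute the nim-sum pairwise:
3 XOR 29 = 30
30 XOR 29 = 3
3 XOR 36 = 39
39 XOR 32 = 7
7 XOR 27 = 28

28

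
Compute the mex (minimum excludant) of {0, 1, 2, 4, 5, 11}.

The values 0, 1, 2 are all present; 3 is the first non-negative integer missing from the set.

3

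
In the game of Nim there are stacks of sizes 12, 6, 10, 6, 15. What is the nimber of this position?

9

Compute the nim-sum pairwise:
12 ⊕ 6 = 10
10 ⊕ 10 = 0
0 ⊕ 6 = 6
6 ⊕ 15 = 9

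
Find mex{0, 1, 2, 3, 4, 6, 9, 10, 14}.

5

The values 0, 1, 2, 3, 4 are all present; 5 is the first non-negative integer missing from the set.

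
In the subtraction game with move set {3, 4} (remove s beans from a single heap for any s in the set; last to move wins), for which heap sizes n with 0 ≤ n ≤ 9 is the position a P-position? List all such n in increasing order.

0, 1, 2, 7, 8, 9

Build the Grundy sequence with g(k) = mex{g(k−s) : s ∈ {3, 4}, s ≤ k}:
k:     0  1  2  3  4  5  6  7  8  9
g(k):  0  0  0  1  1  1  2  0  0  0
The P-positions (g = 0) in 0..9 are 0, 1, 2, 7, 8, 9.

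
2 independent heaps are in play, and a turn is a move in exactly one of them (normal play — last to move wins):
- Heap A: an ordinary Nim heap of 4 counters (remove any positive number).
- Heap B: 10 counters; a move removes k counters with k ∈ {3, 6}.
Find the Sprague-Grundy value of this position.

4

Heap A is a plain Nim heap of size 4, so its Grundy value is 4.
For heap B, compute g(0), g(1), … with moves {3, 6}:
k:     0  1  2  3  4  5  6  7  8  9 10
g(k):  0  0  0  1  1  1  2  2  2  0  0
So g(10) = 0.
By the Sprague-Grundy theorem, the Grundy value of a sum of independent games is the XOR of the component values.
Combined value = 4 ⊕ 0 = 4.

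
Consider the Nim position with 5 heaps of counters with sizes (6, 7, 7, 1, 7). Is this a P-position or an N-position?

P-position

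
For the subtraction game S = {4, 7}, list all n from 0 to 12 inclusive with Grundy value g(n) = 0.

0, 1, 2, 3, 11, 12

Grundy values for subtraction set {4, 7}:
g(0) = mex{} = 0
g(1) = mex{} = 0
g(2) = mex{} = 0
g(3) = mex{} = 0
g(4) = mex{0} = 1
g(5) = mex{0} = 1
g(6) = mex{0} = 1
g(7) = mex{0} = 1
g(8) = mex{0,1} = 2
g(9) = mex{0,1} = 2
g(10) = mex{0,1} = 2
g(11) = mex{1} = 0
g(12) = mex{1,2} = 0
The P-positions (g = 0) in 0..12 are 0, 1, 2, 3, 11, 12.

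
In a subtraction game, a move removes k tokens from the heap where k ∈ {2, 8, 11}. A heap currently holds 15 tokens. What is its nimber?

3

Grundy values for subtraction set {2, 8, 11}:
k:     0  1  2  3  4  5  6  7  8  9 10 11 12 13 14 15
g(k):  0  0  1  1  0  0  1  1  2  2  0  3  1  2  0  3
So g(15) = 3.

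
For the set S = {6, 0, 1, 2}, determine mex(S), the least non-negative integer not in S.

3

The values 0, 1, 2 are all present; 3 is the first non-negative integer missing from the set.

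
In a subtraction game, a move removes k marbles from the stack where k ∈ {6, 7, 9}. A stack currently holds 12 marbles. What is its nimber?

Grundy values for subtraction set {6, 7, 9}:
g(0) = mex{} = 0
g(1) = mex{} = 0
g(2) = mex{} = 0
g(3) = mex{} = 0
g(4) = mex{} = 0
g(5) = mex{} = 0
g(6) = mex{0} = 1
g(7) = mex{0} = 1
g(8) = mex{0} = 1
g(9) = mex{0} = 1
g(10) = mex{0} = 1
g(11) = mex{0} = 1
g(12) = mex{0,1} = 2
So g(12) = 2.

2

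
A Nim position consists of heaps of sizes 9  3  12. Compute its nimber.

Nim-sum: 9 XOR 3 XOR 12 = 6.

6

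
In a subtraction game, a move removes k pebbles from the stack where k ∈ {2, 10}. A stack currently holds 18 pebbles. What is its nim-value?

1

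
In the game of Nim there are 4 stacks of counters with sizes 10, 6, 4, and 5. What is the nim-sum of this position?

In binary:
  1010  (10)
  0110  (6)
  0100  (4)
  0101  (5)
  ----
  1101  (13)

13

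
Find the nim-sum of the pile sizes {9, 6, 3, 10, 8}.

Nim-sum: 9 XOR 6 XOR 3 XOR 10 XOR 8 = 14.

14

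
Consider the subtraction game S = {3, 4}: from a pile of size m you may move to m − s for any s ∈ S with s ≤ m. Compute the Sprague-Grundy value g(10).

1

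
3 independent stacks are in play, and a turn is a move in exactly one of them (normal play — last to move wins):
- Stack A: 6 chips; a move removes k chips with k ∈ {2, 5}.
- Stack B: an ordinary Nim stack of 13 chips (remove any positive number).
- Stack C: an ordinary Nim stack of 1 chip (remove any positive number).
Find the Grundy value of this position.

13

For stack A, compute g(0), g(1), … with moves {2, 5}:
g(0) = mex{} = 0
g(1) = mex{} = 0
g(2) = mex{0} = 1
g(3) = mex{0} = 1
g(4) = mex{1} = 0
g(5) = mex{0,1} = 2
g(6) = mex{0} = 1
So g(6) = 1.
Stack B is a plain Nim stack of size 13, so its Grundy value is 13.
Stack C is a plain Nim stack of size 1, so its Grundy value is 1.
By the Sprague-Grundy theorem, the Grundy value of a sum of independent games is the XOR of the component values.
Combined value = 1 XOR 13 XOR 1 = 13.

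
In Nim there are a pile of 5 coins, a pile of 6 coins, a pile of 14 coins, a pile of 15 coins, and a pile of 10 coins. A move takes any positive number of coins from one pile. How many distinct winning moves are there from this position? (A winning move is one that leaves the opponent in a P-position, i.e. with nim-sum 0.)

Compute the nim-sum pairwise:
5 XOR 6 = 3
3 XOR 14 = 13
13 XOR 15 = 2
2 XOR 10 = 8
The overall nim-sum is X = 8. A pile of size p has a winning move iff p XOR X < p (reduce it to p XOR X).
  5: 5 XOR 8 = 13 ≥ 5 — no move.
  6: 6 XOR 8 = 14 ≥ 6 — no move.
  14: 14 XOR 8 = 6 < 14 — winning move (to 6).
  15: 15 XOR 8 = 7 < 15 — winning move (to 7).
  10: 10 XOR 8 = 2 < 10 — winning move (to 2).
That gives 3 winning moves.

3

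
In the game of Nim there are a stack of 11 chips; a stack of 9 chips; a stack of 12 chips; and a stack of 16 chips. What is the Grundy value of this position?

30

In binary:
  01011  (11)
  01001  (9)
  01100  (12)
  10000  (16)
  -----
  11110  (30)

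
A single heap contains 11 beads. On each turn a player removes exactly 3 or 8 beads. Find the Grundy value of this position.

0

Compute g(0), g(1), … for moves {3, 8}:
k:     0  1  2  3  4  5  6  7  8  9 10 11
g(k):  0  0  0  1  1  1  0  0  2  1  1  0
So g(11) = 0.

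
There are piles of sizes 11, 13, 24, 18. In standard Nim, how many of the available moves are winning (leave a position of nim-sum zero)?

3

Nim-sum: 11 ⊕ 13 ⊕ 24 ⊕ 18 = 12.
The overall nim-sum is X = 12. A pile of size p has a winning move iff p XOR X < p (reduce it to p XOR X).
  11: 11 XOR 12 = 7 < 11 — winning move (to 7).
  13: 13 XOR 12 = 1 < 13 — winning move (to 1).
  24: 24 XOR 12 = 20 < 24 — winning move (to 20).
  18: 18 XOR 12 = 30 ≥ 18 — no move.
That gives 3 winning moves.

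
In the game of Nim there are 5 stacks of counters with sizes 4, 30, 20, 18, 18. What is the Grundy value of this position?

14

Compute the nim-sum pairwise:
4 ⊕ 30 = 26
26 ⊕ 20 = 14
14 ⊕ 18 = 28
28 ⊕ 18 = 14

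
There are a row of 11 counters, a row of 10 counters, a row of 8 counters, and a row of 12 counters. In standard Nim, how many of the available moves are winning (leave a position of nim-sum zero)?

1

Compute the nim-sum pairwise:
11 XOR 10 = 1
1 XOR 8 = 9
9 XOR 12 = 5
The overall nim-sum is X = 5. A row of size p has a winning move iff p XOR X < p (reduce it to p XOR X).
  11: 11 XOR 5 = 14 ≥ 11 — no move.
  10: 10 XOR 5 = 15 ≥ 10 — no move.
  8: 8 XOR 5 = 13 ≥ 8 — no move.
  12: 12 XOR 5 = 9 < 12 — winning move (to 9).
That gives 1 winning move.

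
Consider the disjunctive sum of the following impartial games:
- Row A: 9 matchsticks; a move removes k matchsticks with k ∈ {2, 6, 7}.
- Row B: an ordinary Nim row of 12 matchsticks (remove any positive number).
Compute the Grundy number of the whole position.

12

For row A, compute g(0), g(1), … with moves {2, 6, 7}:
g(0) = mex{} = 0
g(1) = mex{} = 0
g(2) = mex{0} = 1
g(3) = mex{0} = 1
g(4) = mex{1} = 0
g(5) = mex{1} = 0
g(6) = mex{0} = 1
g(7) = mex{0} = 1
g(8) = mex{0,1} = 2
g(9) = mex{1} = 0
So g(9) = 0.
Row B is a plain Nim row of size 12, so its Grundy value is 12.
By the Sprague-Grundy theorem, the Grundy value of a sum of independent games is the XOR of the component values.
Combined value = 0 ⊕ 12 = 12.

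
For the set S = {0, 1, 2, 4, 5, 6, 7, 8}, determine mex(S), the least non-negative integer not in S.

3

The values 0, 1, 2 are all present; 3 is the first non-negative integer missing from the set.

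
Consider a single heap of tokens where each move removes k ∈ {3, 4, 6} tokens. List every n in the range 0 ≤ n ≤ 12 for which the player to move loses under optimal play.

Build the Grundy sequence with g(k) = mex{g(k−s) : s ∈ {3, 4, 6}, s ≤ k}:
k:     0  1  2  3  4  5  6  7  8  9 10 11 12
g(k):  0  0  0  1  1  1  2  2  2  0  0  0  1
The P-positions (g = 0) in 0..12 are 0, 1, 2, 9, 10, 11.

0, 1, 2, 9, 10, 11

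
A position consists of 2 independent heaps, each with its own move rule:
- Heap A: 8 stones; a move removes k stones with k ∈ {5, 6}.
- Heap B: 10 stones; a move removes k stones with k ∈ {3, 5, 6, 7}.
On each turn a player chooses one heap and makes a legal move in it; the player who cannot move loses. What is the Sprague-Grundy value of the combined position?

1

Build the Grundy sequence for heap A with g(k) = mex{g(k−s) : s ∈ {5, 6}, s ≤ k}:
g(0) = mex{} = 0
g(1) = mex{} = 0
g(2) = mex{} = 0
g(3) = mex{} = 0
g(4) = mex{} = 0
g(5) = mex{0} = 1
g(6) = mex{0} = 1
g(7) = mex{0} = 1
g(8) = mex{0} = 1
So g(8) = 1.
For heap B, compute g(0), g(1), … with moves {3, 5, 6, 7}:
k:     0  1  2  3  4  5  6  7  8  9 10
g(k):  0  0  0  1  1  1  2  2  2  3  0
So g(10) = 0.
The value of a disjunctive sum is the nim-sum of the parts.
Combined value = 1 ⊕ 0 = 1.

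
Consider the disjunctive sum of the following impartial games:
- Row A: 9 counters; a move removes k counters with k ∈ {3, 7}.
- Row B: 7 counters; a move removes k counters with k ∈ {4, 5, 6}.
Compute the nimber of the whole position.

Build the Grundy sequence for row A with g(k) = mex{g(k−s) : s ∈ {3, 7}, s ≤ k}:
k:     0  1  2  3  4  5  6  7  8  9
g(k):  0  0  0  1  1  1  0  2  2  1
So g(9) = 1.
Build the Grundy sequence for row B with g(k) = mex{g(k−s) : s ∈ {4, 5, 6}, s ≤ k}:
k:     0  1  2  3  4  5  6  7
g(k):  0  0  0  0  1  1  1  1
So g(7) = 1.
By the Sprague-Grundy theorem, the Grundy value of a sum of independent games is the XOR of the component values.
Combined value = 1 XOR 1 = 0.

0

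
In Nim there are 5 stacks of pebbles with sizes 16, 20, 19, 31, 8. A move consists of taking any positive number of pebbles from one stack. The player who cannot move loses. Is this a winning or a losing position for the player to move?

Losing position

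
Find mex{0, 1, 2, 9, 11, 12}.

The values 0, 1, 2 are all present; 3 is the first non-negative integer missing from the set.

3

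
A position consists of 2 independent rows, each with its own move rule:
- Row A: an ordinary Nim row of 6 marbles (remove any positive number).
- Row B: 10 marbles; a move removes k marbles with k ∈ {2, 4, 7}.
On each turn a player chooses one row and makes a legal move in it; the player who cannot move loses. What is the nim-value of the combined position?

4

Row A is a plain Nim row of size 6, so its Grundy value is 6.
Build the Grundy sequence for row B with g(k) = mex{g(k−s) : s ∈ {2, 4, 7}, s ≤ k}:
g(0) = mex{} = 0
g(1) = mex{} = 0
g(2) = mex{0} = 1
g(3) = mex{0} = 1
g(4) = mex{0,1} = 2
g(5) = mex{0,1} = 2
g(6) = mex{1,2} = 0
g(7) = mex{0,1,2} = 3
g(8) = mex{0,2} = 1
g(9) = mex{1,2,3} = 0
g(10) = mex{0,1} = 2
So g(10) = 2.
The value of a disjunctive sum is the nim-sum of the parts.
Combined value = 6 XOR 2 = 4.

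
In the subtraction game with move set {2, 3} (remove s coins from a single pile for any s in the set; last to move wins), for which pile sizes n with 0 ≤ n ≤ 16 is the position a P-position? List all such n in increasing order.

0, 1, 5, 6, 10, 11, 15, 16

Compute g(0), g(1), … for moves {2, 3}:
k:     0  1  2  3  4  5  6  7  8  9 10 11 12 13 14 15 16
g(k):  0  0  1  1  2  0  0  1  1  2  0  0  1  1  2  0  0
The P-positions (g = 0) in 0..16 are 0, 1, 5, 6, 10, 11, 15, 16.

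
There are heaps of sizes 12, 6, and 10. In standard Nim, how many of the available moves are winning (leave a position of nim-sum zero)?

Write each in binary and XOR column by column:
  1100  (12)
  0110  (6)
  1010  (10)
  ----
  0000  (0)
The nim-sum is already 0, so every move leaves a nonzero nim-sum — there are no winning moves.

0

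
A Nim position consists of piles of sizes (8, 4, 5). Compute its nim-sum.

Nim-sum: 8 XOR 4 XOR 5 = 9.

9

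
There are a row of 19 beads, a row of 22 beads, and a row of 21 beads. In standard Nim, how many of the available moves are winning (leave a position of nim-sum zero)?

3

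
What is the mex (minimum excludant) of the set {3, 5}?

0

0 is not in the set, so the mex is 0.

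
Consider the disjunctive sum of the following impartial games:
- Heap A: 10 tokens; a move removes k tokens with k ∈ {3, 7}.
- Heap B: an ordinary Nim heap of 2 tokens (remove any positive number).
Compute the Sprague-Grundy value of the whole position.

2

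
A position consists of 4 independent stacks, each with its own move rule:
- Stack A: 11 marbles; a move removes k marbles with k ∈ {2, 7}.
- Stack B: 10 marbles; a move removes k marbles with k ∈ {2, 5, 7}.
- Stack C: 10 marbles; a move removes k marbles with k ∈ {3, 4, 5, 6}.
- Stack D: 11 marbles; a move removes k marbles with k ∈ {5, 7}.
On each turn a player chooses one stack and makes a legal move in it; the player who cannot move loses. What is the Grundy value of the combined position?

3

Grundy values for stack A (subtraction set {2, 7}):
k:     0  1  2  3  4  5  6  7  8  9 10 11
g(k):  0  0  1  1  0  0  1  1  2  0  0  1
So g(11) = 1.
Build the Grundy sequence for stack B with g(k) = mex{g(k−s) : s ∈ {2, 5, 7}, s ≤ k}:
g(0) = mex{} = 0
g(1) = mex{} = 0
g(2) = mex{0} = 1
g(3) = mex{0} = 1
g(4) = mex{1} = 0
g(5) = mex{0,1} = 2
g(6) = mex{0} = 1
g(7) = mex{0,1,2} = 3
g(8) = mex{0,1} = 2
g(9) = mex{0,1,3} = 2
g(10) = mex{1,2} = 0
So g(10) = 0.
For stack C, compute g(0), g(1), … with moves {3, 4, 5, 6}:
k:     0  1  2  3  4  5  6  7  8  9 10
g(k):  0  0  0  1  1  1  2  2  2  0  0
So g(10) = 0.
Build the Grundy sequence for stack D with g(k) = mex{g(k−s) : s ∈ {5, 7}, s ≤ k}:
k:     0  1  2  3  4  5  6  7  8  9 10 11
g(k):  0  0  0  0  0  1  1  1  1  1  2  2
So g(11) = 2.
By the Sprague-Grundy theorem, the Grundy value of a sum of independent games is the XOR of the component values.
Combined value = 1 XOR 0 XOR 0 XOR 2 = 3.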